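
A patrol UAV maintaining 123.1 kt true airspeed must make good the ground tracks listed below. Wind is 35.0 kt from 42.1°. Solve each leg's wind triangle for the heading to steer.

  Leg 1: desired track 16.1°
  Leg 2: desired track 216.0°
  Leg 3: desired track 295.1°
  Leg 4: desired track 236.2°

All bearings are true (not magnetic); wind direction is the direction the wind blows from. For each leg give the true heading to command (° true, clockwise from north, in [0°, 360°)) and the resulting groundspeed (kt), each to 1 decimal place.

Leg 1: desired track 16.1°; wind correction +7.2° → command heading 23.3°, groundspeed 90.7 kt
Leg 2: desired track 216.0°; wind correction -1.7° → command heading 214.3°, groundspeed 157.8 kt
Leg 3: desired track 295.1°; wind correction +15.8° → command heading 310.9°, groundspeed 128.7 kt
Leg 4: desired track 236.2°; wind correction +4.0° → command heading 240.2°, groundspeed 156.7 kt

Leg 1: heading=23.3°, groundspeed=90.7 kt
Leg 2: heading=214.3°, groundspeed=157.8 kt
Leg 3: heading=310.9°, groundspeed=128.7 kt
Leg 4: heading=240.2°, groundspeed=156.7 kt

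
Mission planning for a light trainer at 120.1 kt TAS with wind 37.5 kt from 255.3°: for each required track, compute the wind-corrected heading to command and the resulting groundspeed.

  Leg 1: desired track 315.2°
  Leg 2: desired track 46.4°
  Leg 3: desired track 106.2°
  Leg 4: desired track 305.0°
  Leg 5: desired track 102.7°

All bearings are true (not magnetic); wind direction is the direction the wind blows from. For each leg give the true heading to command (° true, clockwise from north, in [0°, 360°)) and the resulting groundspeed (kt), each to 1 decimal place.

Leg 1: desired track 315.2°; wind correction -15.7° → command heading 299.5°, groundspeed 96.8 kt
Leg 2: desired track 46.4°; wind correction -8.7° → command heading 37.7°, groundspeed 151.6 kt
Leg 3: desired track 106.2°; wind correction +9.2° → command heading 115.4°, groundspeed 150.7 kt
Leg 4: desired track 305.0°; wind correction -13.8° → command heading 291.2°, groundspeed 92.4 kt
Leg 5: desired track 102.7°; wind correction +8.3° → command heading 111.0°, groundspeed 152.1 kt

Leg 1: heading=299.5°, groundspeed=96.8 kt
Leg 2: heading=37.7°, groundspeed=151.6 kt
Leg 3: heading=115.4°, groundspeed=150.7 kt
Leg 4: heading=291.2°, groundspeed=92.4 kt
Leg 5: heading=111.0°, groundspeed=152.1 kt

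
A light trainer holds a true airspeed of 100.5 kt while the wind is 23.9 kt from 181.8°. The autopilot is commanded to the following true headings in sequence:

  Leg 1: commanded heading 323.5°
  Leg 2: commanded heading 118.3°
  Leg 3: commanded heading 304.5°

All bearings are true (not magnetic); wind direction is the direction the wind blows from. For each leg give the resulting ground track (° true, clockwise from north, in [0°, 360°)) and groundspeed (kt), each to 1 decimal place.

Leg 1: track=330.6°, groundspeed=120.2 kt
Leg 2: track=104.9°, groundspeed=92.3 kt
Leg 3: track=314.6°, groundspeed=115.2 kt

Leg 1: heading 323.5°; drift +7.1° → track 330.6°, groundspeed 120.2 kt
Leg 2: heading 118.3°; drift -13.4° → track 104.9°, groundspeed 92.3 kt
Leg 3: heading 304.5°; drift +10.1° → track 314.6°, groundspeed 115.2 kt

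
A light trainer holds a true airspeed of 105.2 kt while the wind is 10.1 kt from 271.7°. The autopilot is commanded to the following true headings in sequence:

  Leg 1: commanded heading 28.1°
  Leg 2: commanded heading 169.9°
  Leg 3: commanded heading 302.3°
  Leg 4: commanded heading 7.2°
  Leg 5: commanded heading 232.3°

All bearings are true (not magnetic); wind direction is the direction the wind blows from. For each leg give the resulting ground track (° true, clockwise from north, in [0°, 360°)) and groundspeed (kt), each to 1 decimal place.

Leg 1: heading 28.1°; drift +4.7° → track 32.8°, groundspeed 110.1 kt
Leg 2: heading 169.9°; drift -5.3° → track 164.6°, groundspeed 107.7 kt
Leg 3: heading 302.3°; drift +3.0° → track 305.3°, groundspeed 96.6 kt
Leg 4: heading 7.2°; drift +5.4° → track 12.6°, groundspeed 106.6 kt
Leg 5: heading 232.3°; drift -3.8° → track 228.5°, groundspeed 97.6 kt

Leg 1: track=32.8°, groundspeed=110.1 kt
Leg 2: track=164.6°, groundspeed=107.7 kt
Leg 3: track=305.3°, groundspeed=96.6 kt
Leg 4: track=12.6°, groundspeed=106.6 kt
Leg 5: track=228.5°, groundspeed=97.6 kt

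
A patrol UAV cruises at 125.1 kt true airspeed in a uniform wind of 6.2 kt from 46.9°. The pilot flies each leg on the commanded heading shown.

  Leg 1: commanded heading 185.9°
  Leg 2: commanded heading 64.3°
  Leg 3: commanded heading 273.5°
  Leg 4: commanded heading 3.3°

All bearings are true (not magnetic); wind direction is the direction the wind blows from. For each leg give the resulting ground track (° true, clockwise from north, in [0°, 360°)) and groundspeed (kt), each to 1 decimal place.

Leg 1: track=187.7°, groundspeed=129.8 kt
Leg 2: track=65.2°, groundspeed=119.2 kt
Leg 3: track=271.5°, groundspeed=129.4 kt
Leg 4: track=1.3°, groundspeed=120.7 kt

Leg 1: heading 185.9°; drift +1.8° → track 187.7°, groundspeed 129.8 kt
Leg 2: heading 64.3°; drift +0.9° → track 65.2°, groundspeed 119.2 kt
Leg 3: heading 273.5°; drift -2.0° → track 271.5°, groundspeed 129.4 kt
Leg 4: heading 3.3°; drift -2.0° → track 1.3°, groundspeed 120.7 kt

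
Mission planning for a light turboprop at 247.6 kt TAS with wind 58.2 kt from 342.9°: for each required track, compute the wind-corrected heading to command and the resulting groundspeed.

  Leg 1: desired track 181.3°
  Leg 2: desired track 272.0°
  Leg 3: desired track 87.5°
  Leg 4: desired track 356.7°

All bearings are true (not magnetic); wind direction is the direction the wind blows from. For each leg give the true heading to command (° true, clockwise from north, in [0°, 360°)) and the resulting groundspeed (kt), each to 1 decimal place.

Leg 1: heading=185.6°, groundspeed=302.1 kt
Leg 2: heading=284.8°, groundspeed=222.4 kt
Leg 3: heading=74.4°, groundspeed=255.8 kt
Leg 4: heading=353.5°, groundspeed=190.7 kt

Leg 1: desired track 181.3°; wind correction +4.3° → command heading 185.6°, groundspeed 302.1 kt
Leg 2: desired track 272.0°; wind correction +12.8° → command heading 284.8°, groundspeed 222.4 kt
Leg 3: desired track 87.5°; wind correction -13.1° → command heading 74.4°, groundspeed 255.8 kt
Leg 4: desired track 356.7°; wind correction -3.2° → command heading 353.5°, groundspeed 190.7 kt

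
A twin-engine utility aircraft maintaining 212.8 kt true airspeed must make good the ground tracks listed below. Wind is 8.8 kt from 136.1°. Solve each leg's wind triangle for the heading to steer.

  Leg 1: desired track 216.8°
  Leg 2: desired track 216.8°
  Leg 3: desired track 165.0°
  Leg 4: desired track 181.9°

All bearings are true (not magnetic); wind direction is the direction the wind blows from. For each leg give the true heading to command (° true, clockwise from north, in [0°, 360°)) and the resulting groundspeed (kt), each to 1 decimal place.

Leg 1: desired track 216.8°; wind correction -2.3° → command heading 214.5°, groundspeed 211.2 kt
Leg 2: desired track 216.8°; wind correction -2.3° → command heading 214.5°, groundspeed 211.2 kt
Leg 3: desired track 165.0°; wind correction -1.1° → command heading 163.9°, groundspeed 205.1 kt
Leg 4: desired track 181.9°; wind correction -1.7° → command heading 180.2°, groundspeed 206.6 kt

Leg 1: heading=214.5°, groundspeed=211.2 kt
Leg 2: heading=214.5°, groundspeed=211.2 kt
Leg 3: heading=163.9°, groundspeed=205.1 kt
Leg 4: heading=180.2°, groundspeed=206.6 kt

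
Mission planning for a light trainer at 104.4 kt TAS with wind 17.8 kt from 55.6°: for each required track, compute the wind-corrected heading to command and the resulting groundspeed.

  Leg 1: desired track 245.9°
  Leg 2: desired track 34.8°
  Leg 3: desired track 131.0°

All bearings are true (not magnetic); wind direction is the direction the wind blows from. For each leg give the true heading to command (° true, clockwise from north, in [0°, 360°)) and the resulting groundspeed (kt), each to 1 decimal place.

Leg 1: heading=247.6°, groundspeed=121.9 kt
Leg 2: heading=38.3°, groundspeed=87.6 kt
Leg 3: heading=121.5°, groundspeed=98.5 kt

Leg 1: desired track 245.9°; wind correction +1.7° → command heading 247.6°, groundspeed 121.9 kt
Leg 2: desired track 34.8°; wind correction +3.5° → command heading 38.3°, groundspeed 87.6 kt
Leg 3: desired track 131.0°; wind correction -9.5° → command heading 121.5°, groundspeed 98.5 kt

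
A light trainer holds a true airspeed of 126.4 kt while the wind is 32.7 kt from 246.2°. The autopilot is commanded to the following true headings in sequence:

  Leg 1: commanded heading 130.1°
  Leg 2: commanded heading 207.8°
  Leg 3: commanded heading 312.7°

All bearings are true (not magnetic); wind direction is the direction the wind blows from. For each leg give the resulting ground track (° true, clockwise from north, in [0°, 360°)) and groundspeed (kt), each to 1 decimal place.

Leg 1: heading 130.1°; drift -11.8° → track 118.3°, groundspeed 143.8 kt
Leg 2: heading 207.8°; drift -11.4° → track 196.4°, groundspeed 102.8 kt
Leg 3: heading 312.7°; drift +14.8° → track 327.5°, groundspeed 117.3 kt

Leg 1: track=118.3°, groundspeed=143.8 kt
Leg 2: track=196.4°, groundspeed=102.8 kt
Leg 3: track=327.5°, groundspeed=117.3 kt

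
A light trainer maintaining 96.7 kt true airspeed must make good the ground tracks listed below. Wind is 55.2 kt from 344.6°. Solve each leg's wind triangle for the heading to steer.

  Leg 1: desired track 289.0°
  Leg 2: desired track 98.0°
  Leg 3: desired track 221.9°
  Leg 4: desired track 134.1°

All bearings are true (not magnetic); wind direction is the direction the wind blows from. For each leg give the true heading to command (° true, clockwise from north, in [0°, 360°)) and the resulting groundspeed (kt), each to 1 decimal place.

Leg 1: heading=317.1°, groundspeed=54.1 kt
Leg 2: heading=66.4°, groundspeed=104.3 kt
Leg 3: heading=250.6°, groundspeed=114.6 kt
Leg 4: heading=117.3°, groundspeed=140.1 kt

Leg 1: desired track 289.0°; wind correction +28.1° → command heading 317.1°, groundspeed 54.1 kt
Leg 2: desired track 98.0°; wind correction -31.6° → command heading 66.4°, groundspeed 104.3 kt
Leg 3: desired track 221.9°; wind correction +28.7° → command heading 250.6°, groundspeed 114.6 kt
Leg 4: desired track 134.1°; wind correction -16.8° → command heading 117.3°, groundspeed 140.1 kt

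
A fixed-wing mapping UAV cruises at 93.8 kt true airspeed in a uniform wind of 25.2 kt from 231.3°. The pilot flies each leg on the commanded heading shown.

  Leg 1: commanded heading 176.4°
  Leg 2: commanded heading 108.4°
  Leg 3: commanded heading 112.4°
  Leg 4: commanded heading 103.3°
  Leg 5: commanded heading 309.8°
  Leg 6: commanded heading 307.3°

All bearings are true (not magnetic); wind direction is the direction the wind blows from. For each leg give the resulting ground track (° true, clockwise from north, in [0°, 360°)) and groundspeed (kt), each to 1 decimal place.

Leg 1: heading 176.4°; drift -14.6° → track 161.8°, groundspeed 81.9 kt
Leg 2: heading 108.4°; drift -11.1° → track 97.3°, groundspeed 109.6 kt
Leg 3: heading 112.4°; drift -11.8° → track 100.6°, groundspeed 108.3 kt
Leg 4: heading 103.3°; drift -10.3° → track 93.0°, groundspeed 111.1 kt
Leg 5: heading 309.8°; drift +15.5° → track 325.3°, groundspeed 92.1 kt
Leg 6: heading 307.3°; drift +15.6° → track 322.9°, groundspeed 91.0 kt

Leg 1: track=161.8°, groundspeed=81.9 kt
Leg 2: track=97.3°, groundspeed=109.6 kt
Leg 3: track=100.6°, groundspeed=108.3 kt
Leg 4: track=93.0°, groundspeed=111.1 kt
Leg 5: track=325.3°, groundspeed=92.1 kt
Leg 6: track=322.9°, groundspeed=91.0 kt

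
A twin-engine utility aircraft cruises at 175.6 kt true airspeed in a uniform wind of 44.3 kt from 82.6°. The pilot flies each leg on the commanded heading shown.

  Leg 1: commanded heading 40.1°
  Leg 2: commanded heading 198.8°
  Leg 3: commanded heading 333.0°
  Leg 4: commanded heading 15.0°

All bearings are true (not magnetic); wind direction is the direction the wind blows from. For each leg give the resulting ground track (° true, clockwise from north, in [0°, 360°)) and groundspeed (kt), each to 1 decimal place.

Leg 1: heading 40.1°; drift -11.8° → track 28.3°, groundspeed 146.0 kt
Leg 2: heading 198.8°; drift +11.5° → track 210.3°, groundspeed 199.2 kt
Leg 3: heading 333.0°; drift -12.4° → track 320.6°, groundspeed 195.0 kt
Leg 4: heading 15.0°; drift -14.5° → track 0.5°, groundspeed 163.9 kt

Leg 1: track=28.3°, groundspeed=146.0 kt
Leg 2: track=210.3°, groundspeed=199.2 kt
Leg 3: track=320.6°, groundspeed=195.0 kt
Leg 4: track=0.5°, groundspeed=163.9 kt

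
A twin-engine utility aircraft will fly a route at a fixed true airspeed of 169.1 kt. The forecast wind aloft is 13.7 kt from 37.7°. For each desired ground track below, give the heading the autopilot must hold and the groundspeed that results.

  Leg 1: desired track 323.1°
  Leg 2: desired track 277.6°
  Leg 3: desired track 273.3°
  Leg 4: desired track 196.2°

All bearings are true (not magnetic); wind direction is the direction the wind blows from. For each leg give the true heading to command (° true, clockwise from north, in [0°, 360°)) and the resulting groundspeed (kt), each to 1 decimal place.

Leg 1: desired track 323.1°; wind correction +4.5° → command heading 327.6°, groundspeed 164.9 kt
Leg 2: desired track 277.6°; wind correction +4.0° → command heading 281.6°, groundspeed 175.6 kt
Leg 3: desired track 273.3°; wind correction +3.8° → command heading 277.1°, groundspeed 176.5 kt
Leg 4: desired track 196.2°; wind correction -1.7° → command heading 194.5°, groundspeed 181.8 kt

Leg 1: heading=327.6°, groundspeed=164.9 kt
Leg 2: heading=281.6°, groundspeed=175.6 kt
Leg 3: heading=277.1°, groundspeed=176.5 kt
Leg 4: heading=194.5°, groundspeed=181.8 kt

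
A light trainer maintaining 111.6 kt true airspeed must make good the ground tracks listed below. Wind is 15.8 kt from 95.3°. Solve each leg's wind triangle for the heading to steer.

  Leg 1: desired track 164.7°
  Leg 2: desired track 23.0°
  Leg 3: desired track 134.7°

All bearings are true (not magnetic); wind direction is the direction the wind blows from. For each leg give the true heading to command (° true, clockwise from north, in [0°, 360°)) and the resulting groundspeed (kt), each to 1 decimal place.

Leg 1: heading=157.1°, groundspeed=105.1 kt
Leg 2: heading=30.8°, groundspeed=105.8 kt
Leg 3: heading=129.5°, groundspeed=98.9 kt

Leg 1: desired track 164.7°; wind correction -7.6° → command heading 157.1°, groundspeed 105.1 kt
Leg 2: desired track 23.0°; wind correction +7.8° → command heading 30.8°, groundspeed 105.8 kt
Leg 3: desired track 134.7°; wind correction -5.2° → command heading 129.5°, groundspeed 98.9 kt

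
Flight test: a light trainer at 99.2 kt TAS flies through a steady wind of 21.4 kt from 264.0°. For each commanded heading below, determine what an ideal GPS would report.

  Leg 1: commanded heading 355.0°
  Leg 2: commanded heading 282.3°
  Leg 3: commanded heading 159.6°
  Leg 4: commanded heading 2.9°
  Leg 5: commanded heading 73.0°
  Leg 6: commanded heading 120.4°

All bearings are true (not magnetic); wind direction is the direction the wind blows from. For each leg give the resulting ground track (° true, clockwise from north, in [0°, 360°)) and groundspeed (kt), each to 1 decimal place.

Leg 1: track=7.1°, groundspeed=101.8 kt
Leg 2: track=287.2°, groundspeed=79.2 kt
Leg 3: track=148.4°, groundspeed=106.6 kt
Leg 4: track=14.6°, groundspeed=104.7 kt
Leg 5: track=74.9°, groundspeed=120.3 kt
Leg 6: track=114.2°, groundspeed=117.1 kt

Leg 1: heading 355.0°; drift +12.1° → track 7.1°, groundspeed 101.8 kt
Leg 2: heading 282.3°; drift +4.9° → track 287.2°, groundspeed 79.2 kt
Leg 3: heading 159.6°; drift -11.2° → track 148.4°, groundspeed 106.6 kt
Leg 4: heading 2.9°; drift +11.7° → track 14.6°, groundspeed 104.7 kt
Leg 5: heading 73.0°; drift +1.9° → track 74.9°, groundspeed 120.3 kt
Leg 6: heading 120.4°; drift -6.2° → track 114.2°, groundspeed 117.1 kt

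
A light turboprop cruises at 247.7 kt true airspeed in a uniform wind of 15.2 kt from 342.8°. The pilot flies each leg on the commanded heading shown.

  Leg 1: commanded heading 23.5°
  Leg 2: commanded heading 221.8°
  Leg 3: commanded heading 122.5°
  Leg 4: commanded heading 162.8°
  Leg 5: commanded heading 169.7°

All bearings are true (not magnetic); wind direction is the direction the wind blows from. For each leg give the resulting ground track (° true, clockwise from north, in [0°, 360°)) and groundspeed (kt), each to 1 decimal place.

Leg 1: track=25.9°, groundspeed=236.4 kt
Leg 2: track=218.9°, groundspeed=255.9 kt
Leg 3: track=124.7°, groundspeed=259.5 kt
Leg 4: track=162.8°, groundspeed=262.9 kt
Leg 5: track=169.3°, groundspeed=262.8 kt

Leg 1: heading 23.5°; drift +2.4° → track 25.9°, groundspeed 236.4 kt
Leg 2: heading 221.8°; drift -2.9° → track 218.9°, groundspeed 255.9 kt
Leg 3: heading 122.5°; drift +2.2° → track 124.7°, groundspeed 259.5 kt
Leg 4: heading 162.8°; drift +0.0° → track 162.8°, groundspeed 262.9 kt
Leg 5: heading 169.7°; drift -0.4° → track 169.3°, groundspeed 262.8 kt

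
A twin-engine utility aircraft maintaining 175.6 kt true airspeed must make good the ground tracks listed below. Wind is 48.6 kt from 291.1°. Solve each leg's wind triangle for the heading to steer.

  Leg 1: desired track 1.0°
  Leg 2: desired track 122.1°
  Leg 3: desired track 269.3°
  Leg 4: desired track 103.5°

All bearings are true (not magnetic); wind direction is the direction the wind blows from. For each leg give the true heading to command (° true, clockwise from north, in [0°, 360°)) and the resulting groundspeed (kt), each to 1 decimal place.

Leg 1: desired track 1.0°; wind correction -15.1° → command heading 345.9°, groundspeed 152.9 kt
Leg 2: desired track 122.1°; wind correction +3.0° → command heading 125.1°, groundspeed 223.1 kt
Leg 3: desired track 269.3°; wind correction +5.9° → command heading 275.2°, groundspeed 129.5 kt
Leg 4: desired track 103.5°; wind correction -2.1° → command heading 101.4°, groundspeed 223.7 kt

Leg 1: heading=345.9°, groundspeed=152.9 kt
Leg 2: heading=125.1°, groundspeed=223.1 kt
Leg 3: heading=275.2°, groundspeed=129.5 kt
Leg 4: heading=101.4°, groundspeed=223.7 kt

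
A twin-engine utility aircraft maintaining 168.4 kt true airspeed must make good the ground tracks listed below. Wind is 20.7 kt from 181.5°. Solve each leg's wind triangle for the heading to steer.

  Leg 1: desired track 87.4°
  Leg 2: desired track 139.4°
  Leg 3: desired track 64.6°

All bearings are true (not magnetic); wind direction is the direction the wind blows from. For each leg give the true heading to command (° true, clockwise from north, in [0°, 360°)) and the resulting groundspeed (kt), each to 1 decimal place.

Leg 1: desired track 87.4°; wind correction +7.0° → command heading 94.4°, groundspeed 168.6 kt
Leg 2: desired track 139.4°; wind correction +4.7° → command heading 144.1°, groundspeed 152.5 kt
Leg 3: desired track 64.6°; wind correction +6.3° → command heading 70.9°, groundspeed 176.8 kt

Leg 1: heading=94.4°, groundspeed=168.6 kt
Leg 2: heading=144.1°, groundspeed=152.5 kt
Leg 3: heading=70.9°, groundspeed=176.8 kt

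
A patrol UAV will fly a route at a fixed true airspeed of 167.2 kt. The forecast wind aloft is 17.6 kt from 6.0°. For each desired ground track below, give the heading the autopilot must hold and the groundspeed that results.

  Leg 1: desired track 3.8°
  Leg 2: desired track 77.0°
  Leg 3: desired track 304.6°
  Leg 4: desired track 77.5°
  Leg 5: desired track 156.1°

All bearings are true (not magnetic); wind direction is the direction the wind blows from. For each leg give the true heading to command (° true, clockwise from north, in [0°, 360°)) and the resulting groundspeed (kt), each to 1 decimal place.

Leg 1: heading=4.0°, groundspeed=149.6 kt
Leg 2: heading=71.3°, groundspeed=160.6 kt
Leg 3: heading=309.9°, groundspeed=158.1 kt
Leg 4: heading=71.8°, groundspeed=160.8 kt
Leg 5: heading=153.1°, groundspeed=182.2 kt

Leg 1: desired track 3.8°; wind correction +0.2° → command heading 4.0°, groundspeed 149.6 kt
Leg 2: desired track 77.0°; wind correction -5.7° → command heading 71.3°, groundspeed 160.6 kt
Leg 3: desired track 304.6°; wind correction +5.3° → command heading 309.9°, groundspeed 158.1 kt
Leg 4: desired track 77.5°; wind correction -5.7° → command heading 71.8°, groundspeed 160.8 kt
Leg 5: desired track 156.1°; wind correction -3.0° → command heading 153.1°, groundspeed 182.2 kt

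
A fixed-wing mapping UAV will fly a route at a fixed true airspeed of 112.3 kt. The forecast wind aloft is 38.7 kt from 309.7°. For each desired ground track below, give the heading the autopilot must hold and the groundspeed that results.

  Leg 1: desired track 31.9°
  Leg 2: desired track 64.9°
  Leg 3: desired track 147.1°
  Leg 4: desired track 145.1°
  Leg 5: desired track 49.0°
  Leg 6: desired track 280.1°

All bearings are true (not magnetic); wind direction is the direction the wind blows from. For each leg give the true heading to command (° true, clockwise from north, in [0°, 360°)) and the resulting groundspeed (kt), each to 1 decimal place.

Leg 1: desired track 31.9°; wind correction -20.0° → command heading 11.9°, groundspeed 100.3 kt
Leg 2: desired track 64.9°; wind correction -18.2° → command heading 46.7°, groundspeed 123.2 kt
Leg 3: desired track 147.1°; wind correction +5.9° → command heading 153.0°, groundspeed 148.6 kt
Leg 4: desired track 145.1°; wind correction +5.3° → command heading 150.4°, groundspeed 149.1 kt
Leg 5: desired track 49.0°; wind correction -19.9° → command heading 29.1°, groundspeed 111.9 kt
Leg 6: desired track 280.1°; wind correction +9.8° → command heading 289.9°, groundspeed 77.0 kt

Leg 1: heading=11.9°, groundspeed=100.3 kt
Leg 2: heading=46.7°, groundspeed=123.2 kt
Leg 3: heading=153.0°, groundspeed=148.6 kt
Leg 4: heading=150.4°, groundspeed=149.1 kt
Leg 5: heading=29.1°, groundspeed=111.9 kt
Leg 6: heading=289.9°, groundspeed=77.0 kt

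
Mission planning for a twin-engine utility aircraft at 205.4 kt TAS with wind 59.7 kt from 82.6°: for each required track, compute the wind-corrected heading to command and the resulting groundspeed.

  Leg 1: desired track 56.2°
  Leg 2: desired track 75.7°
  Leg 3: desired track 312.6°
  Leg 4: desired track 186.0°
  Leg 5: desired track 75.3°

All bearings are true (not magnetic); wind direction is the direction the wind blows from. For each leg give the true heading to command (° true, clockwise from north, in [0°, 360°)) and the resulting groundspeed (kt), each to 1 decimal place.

Leg 1: desired track 56.2°; wind correction +7.4° → command heading 63.6°, groundspeed 150.2 kt
Leg 2: desired track 75.7°; wind correction +2.0° → command heading 77.7°, groundspeed 146.0 kt
Leg 3: desired track 312.6°; wind correction +12.9° → command heading 325.5°, groundspeed 238.6 kt
Leg 4: desired track 186.0°; wind correction -16.4° → command heading 169.6°, groundspeed 210.9 kt
Leg 5: desired track 75.3°; wind correction +2.1° → command heading 77.4°, groundspeed 146.0 kt

Leg 1: heading=63.6°, groundspeed=150.2 kt
Leg 2: heading=77.7°, groundspeed=146.0 kt
Leg 3: heading=325.5°, groundspeed=238.6 kt
Leg 4: heading=169.6°, groundspeed=210.9 kt
Leg 5: heading=77.4°, groundspeed=146.0 kt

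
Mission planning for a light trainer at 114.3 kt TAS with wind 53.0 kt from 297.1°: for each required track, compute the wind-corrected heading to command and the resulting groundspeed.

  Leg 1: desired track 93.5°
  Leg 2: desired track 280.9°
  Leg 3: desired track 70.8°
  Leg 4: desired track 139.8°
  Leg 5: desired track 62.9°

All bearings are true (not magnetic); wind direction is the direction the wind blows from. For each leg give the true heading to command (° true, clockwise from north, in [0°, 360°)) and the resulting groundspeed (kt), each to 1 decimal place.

Leg 1: desired track 93.5°; wind correction -10.7° → command heading 82.8°, groundspeed 160.9 kt
Leg 2: desired track 280.9°; wind correction +7.4° → command heading 288.3°, groundspeed 62.4 kt
Leg 3: desired track 70.8°; wind correction -19.6° → command heading 51.2°, groundspeed 144.3 kt
Leg 4: desired track 139.8°; wind correction +10.3° → command heading 150.1°, groundspeed 161.3 kt
Leg 5: desired track 62.9°; wind correction -22.1° → command heading 40.8°, groundspeed 136.9 kt

Leg 1: heading=82.8°, groundspeed=160.9 kt
Leg 2: heading=288.3°, groundspeed=62.4 kt
Leg 3: heading=51.2°, groundspeed=144.3 kt
Leg 4: heading=150.1°, groundspeed=161.3 kt
Leg 5: heading=40.8°, groundspeed=136.9 kt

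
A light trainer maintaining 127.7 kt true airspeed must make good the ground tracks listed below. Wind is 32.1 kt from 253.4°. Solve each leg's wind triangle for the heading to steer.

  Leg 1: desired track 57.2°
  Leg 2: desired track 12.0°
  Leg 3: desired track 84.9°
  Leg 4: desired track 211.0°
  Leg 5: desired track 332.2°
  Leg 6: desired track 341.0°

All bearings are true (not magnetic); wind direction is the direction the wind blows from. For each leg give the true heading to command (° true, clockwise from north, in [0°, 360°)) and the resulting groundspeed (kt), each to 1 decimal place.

Leg 1: desired track 57.2°; wind correction -4.0° → command heading 53.2°, groundspeed 158.2 kt
Leg 2: desired track 12.0°; wind correction -12.8° → command heading 359.2°, groundspeed 139.9 kt
Leg 3: desired track 84.9°; wind correction +2.9° → command heading 87.8°, groundspeed 159.0 kt
Leg 4: desired track 211.0°; wind correction +9.8° → command heading 220.8°, groundspeed 102.1 kt
Leg 5: desired track 332.2°; wind correction -14.3° → command heading 317.9°, groundspeed 117.5 kt
Leg 6: desired track 341.0°; wind correction -14.5° → command heading 326.5°, groundspeed 122.3 kt

Leg 1: heading=53.2°, groundspeed=158.2 kt
Leg 2: heading=359.2°, groundspeed=139.9 kt
Leg 3: heading=87.8°, groundspeed=159.0 kt
Leg 4: heading=220.8°, groundspeed=102.1 kt
Leg 5: heading=317.9°, groundspeed=117.5 kt
Leg 6: heading=326.5°, groundspeed=122.3 kt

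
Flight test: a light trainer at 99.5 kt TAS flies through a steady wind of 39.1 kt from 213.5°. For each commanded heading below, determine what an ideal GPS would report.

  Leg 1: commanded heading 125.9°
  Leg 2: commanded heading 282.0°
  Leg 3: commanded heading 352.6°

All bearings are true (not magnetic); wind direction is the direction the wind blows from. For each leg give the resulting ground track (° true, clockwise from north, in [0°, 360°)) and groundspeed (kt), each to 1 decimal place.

Leg 1: track=104.1°, groundspeed=105.4 kt
Leg 2: track=305.1°, groundspeed=92.6 kt
Leg 3: track=3.8°, groundspeed=131.6 kt

Leg 1: heading 125.9°; drift -21.8° → track 104.1°, groundspeed 105.4 kt
Leg 2: heading 282.0°; drift +23.1° → track 305.1°, groundspeed 92.6 kt
Leg 3: heading 352.6°; drift +11.2° → track 3.8°, groundspeed 131.6 kt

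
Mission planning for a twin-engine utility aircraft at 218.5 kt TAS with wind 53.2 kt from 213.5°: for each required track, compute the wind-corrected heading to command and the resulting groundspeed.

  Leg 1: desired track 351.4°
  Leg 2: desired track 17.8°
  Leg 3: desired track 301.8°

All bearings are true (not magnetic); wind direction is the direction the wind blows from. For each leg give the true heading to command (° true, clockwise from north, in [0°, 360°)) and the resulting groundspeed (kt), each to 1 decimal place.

Leg 1: desired track 351.4°; wind correction -9.4° → command heading 342.0°, groundspeed 255.0 kt
Leg 2: desired track 17.8°; wind correction -3.8° → command heading 14.0°, groundspeed 269.2 kt
Leg 3: desired track 301.8°; wind correction -14.1° → command heading 287.7°, groundspeed 210.4 kt

Leg 1: heading=342.0°, groundspeed=255.0 kt
Leg 2: heading=14.0°, groundspeed=269.2 kt
Leg 3: heading=287.7°, groundspeed=210.4 kt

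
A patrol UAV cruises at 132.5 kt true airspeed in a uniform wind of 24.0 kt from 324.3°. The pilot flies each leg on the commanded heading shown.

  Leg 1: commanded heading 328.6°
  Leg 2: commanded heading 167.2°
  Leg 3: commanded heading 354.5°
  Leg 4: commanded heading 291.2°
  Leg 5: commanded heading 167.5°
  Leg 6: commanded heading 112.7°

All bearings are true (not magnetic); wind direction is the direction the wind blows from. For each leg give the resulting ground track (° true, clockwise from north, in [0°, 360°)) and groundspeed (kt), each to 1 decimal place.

Leg 1: heading 328.6°; drift +0.9° → track 329.5°, groundspeed 108.6 kt
Leg 2: heading 167.2°; drift -3.5° → track 163.7°, groundspeed 154.9 kt
Leg 3: heading 354.5°; drift +6.2° → track 0.7°, groundspeed 112.4 kt
Leg 4: heading 291.2°; drift -6.7° → track 284.5°, groundspeed 113.2 kt
Leg 5: heading 167.5°; drift -3.5° → track 164.0°, groundspeed 154.8 kt
Leg 6: heading 112.7°; drift +4.7° → track 117.4°, groundspeed 153.5 kt

Leg 1: track=329.5°, groundspeed=108.6 kt
Leg 2: track=163.7°, groundspeed=154.9 kt
Leg 3: track=0.7°, groundspeed=112.4 kt
Leg 4: track=284.5°, groundspeed=113.2 kt
Leg 5: track=164.0°, groundspeed=154.8 kt
Leg 6: track=117.4°, groundspeed=153.5 kt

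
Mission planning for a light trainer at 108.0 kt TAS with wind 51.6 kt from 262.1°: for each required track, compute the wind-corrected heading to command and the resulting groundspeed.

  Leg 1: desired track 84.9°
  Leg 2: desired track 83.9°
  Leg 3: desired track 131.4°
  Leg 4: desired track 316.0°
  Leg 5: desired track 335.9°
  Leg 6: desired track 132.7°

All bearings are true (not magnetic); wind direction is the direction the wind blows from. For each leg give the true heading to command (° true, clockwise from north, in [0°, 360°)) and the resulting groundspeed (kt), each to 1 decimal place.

Leg 1: heading=86.2°, groundspeed=159.5 kt
Leg 2: heading=84.8°, groundspeed=159.6 kt
Leg 3: heading=152.6°, groundspeed=134.3 kt
Leg 4: heading=293.3°, groundspeed=69.2 kt
Leg 5: heading=308.6°, groundspeed=81.6 kt
Leg 6: heading=154.4°, groundspeed=133.1 kt

Leg 1: desired track 84.9°; wind correction +1.3° → command heading 86.2°, groundspeed 159.5 kt
Leg 2: desired track 83.9°; wind correction +0.9° → command heading 84.8°, groundspeed 159.6 kt
Leg 3: desired track 131.4°; wind correction +21.2° → command heading 152.6°, groundspeed 134.3 kt
Leg 4: desired track 316.0°; wind correction -22.7° → command heading 293.3°, groundspeed 69.2 kt
Leg 5: desired track 335.9°; wind correction -27.3° → command heading 308.6°, groundspeed 81.6 kt
Leg 6: desired track 132.7°; wind correction +21.7° → command heading 154.4°, groundspeed 133.1 kt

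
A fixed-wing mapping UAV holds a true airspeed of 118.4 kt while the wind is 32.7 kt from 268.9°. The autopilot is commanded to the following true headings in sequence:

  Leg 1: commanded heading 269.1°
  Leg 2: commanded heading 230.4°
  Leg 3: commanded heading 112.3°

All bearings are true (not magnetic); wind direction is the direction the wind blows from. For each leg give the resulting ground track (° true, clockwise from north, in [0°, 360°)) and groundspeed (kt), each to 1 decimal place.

Leg 1: track=269.2°, groundspeed=85.7 kt
Leg 2: track=218.0°, groundspeed=95.0 kt
Leg 3: track=107.3°, groundspeed=149.0 kt

Leg 1: heading 269.1°; drift +0.1° → track 269.2°, groundspeed 85.7 kt
Leg 2: heading 230.4°; drift -12.4° → track 218.0°, groundspeed 95.0 kt
Leg 3: heading 112.3°; drift -5.0° → track 107.3°, groundspeed 149.0 kt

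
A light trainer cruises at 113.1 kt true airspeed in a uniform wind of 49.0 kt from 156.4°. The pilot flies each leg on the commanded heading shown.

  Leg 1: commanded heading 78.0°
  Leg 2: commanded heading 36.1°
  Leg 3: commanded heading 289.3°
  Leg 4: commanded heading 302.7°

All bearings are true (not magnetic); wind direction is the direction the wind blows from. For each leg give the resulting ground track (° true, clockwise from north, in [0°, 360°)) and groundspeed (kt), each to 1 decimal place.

Leg 1: heading 78.0°; drift -24.9° → track 53.1°, groundspeed 113.9 kt
Leg 2: heading 36.1°; drift -17.1° → track 19.0°, groundspeed 144.2 kt
Leg 3: heading 289.3°; drift +13.8° → track 303.1°, groundspeed 150.8 kt
Leg 4: heading 302.7°; drift +10.0° → track 312.7°, groundspeed 156.2 kt

Leg 1: track=53.1°, groundspeed=113.9 kt
Leg 2: track=19.0°, groundspeed=144.2 kt
Leg 3: track=303.1°, groundspeed=150.8 kt
Leg 4: track=312.7°, groundspeed=156.2 kt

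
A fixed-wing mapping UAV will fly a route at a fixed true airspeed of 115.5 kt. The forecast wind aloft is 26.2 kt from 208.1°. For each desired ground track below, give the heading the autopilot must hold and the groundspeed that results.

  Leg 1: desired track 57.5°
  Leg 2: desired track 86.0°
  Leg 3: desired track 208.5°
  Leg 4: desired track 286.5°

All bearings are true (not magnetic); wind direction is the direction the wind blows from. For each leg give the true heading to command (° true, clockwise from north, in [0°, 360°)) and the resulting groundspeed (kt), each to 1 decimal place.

Leg 1: heading=63.9°, groundspeed=137.6 kt
Leg 2: heading=97.1°, groundspeed=127.3 kt
Leg 3: heading=208.4°, groundspeed=89.3 kt
Leg 4: heading=273.7°, groundspeed=107.3 kt

Leg 1: desired track 57.5°; wind correction +6.4° → command heading 63.9°, groundspeed 137.6 kt
Leg 2: desired track 86.0°; wind correction +11.1° → command heading 97.1°, groundspeed 127.3 kt
Leg 3: desired track 208.5°; wind correction -0.1° → command heading 208.4°, groundspeed 89.3 kt
Leg 4: desired track 286.5°; wind correction -12.8° → command heading 273.7°, groundspeed 107.3 kt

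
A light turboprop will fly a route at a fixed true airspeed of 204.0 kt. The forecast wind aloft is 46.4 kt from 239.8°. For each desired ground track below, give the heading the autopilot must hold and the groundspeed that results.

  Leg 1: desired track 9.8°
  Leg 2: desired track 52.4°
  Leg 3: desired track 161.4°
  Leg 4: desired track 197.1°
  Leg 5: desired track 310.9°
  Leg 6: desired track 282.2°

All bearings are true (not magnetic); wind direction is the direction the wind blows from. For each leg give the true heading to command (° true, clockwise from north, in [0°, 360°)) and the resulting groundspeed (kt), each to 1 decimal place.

Leg 1: heading=359.8°, groundspeed=230.7 kt
Leg 2: heading=50.7°, groundspeed=249.9 kt
Leg 3: heading=174.3°, groundspeed=189.5 kt
Leg 4: heading=206.0°, groundspeed=167.5 kt
Leg 5: heading=298.5°, groundspeed=184.2 kt
Leg 6: heading=273.4°, groundspeed=167.3 kt

Leg 1: desired track 9.8°; wind correction -10.0° → command heading 359.8°, groundspeed 230.7 kt
Leg 2: desired track 52.4°; wind correction -1.7° → command heading 50.7°, groundspeed 249.9 kt
Leg 3: desired track 161.4°; wind correction +12.9° → command heading 174.3°, groundspeed 189.5 kt
Leg 4: desired track 197.1°; wind correction +8.9° → command heading 206.0°, groundspeed 167.5 kt
Leg 5: desired track 310.9°; wind correction -12.4° → command heading 298.5°, groundspeed 184.2 kt
Leg 6: desired track 282.2°; wind correction -8.8° → command heading 273.4°, groundspeed 167.3 kt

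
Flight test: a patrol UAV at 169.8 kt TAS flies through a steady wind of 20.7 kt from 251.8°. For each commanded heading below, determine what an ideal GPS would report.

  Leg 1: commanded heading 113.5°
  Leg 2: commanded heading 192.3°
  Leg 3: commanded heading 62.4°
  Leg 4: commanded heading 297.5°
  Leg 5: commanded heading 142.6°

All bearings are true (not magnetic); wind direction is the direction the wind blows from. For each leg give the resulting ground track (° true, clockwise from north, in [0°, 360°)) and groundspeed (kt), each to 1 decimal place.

Leg 1: track=109.2°, groundspeed=185.8 kt
Leg 2: track=185.9°, groundspeed=160.3 kt
Leg 3: track=63.4°, groundspeed=190.3 kt
Leg 4: track=302.9°, groundspeed=156.0 kt
Leg 5: track=136.3°, groundspeed=177.7 kt

Leg 1: heading 113.5°; drift -4.3° → track 109.2°, groundspeed 185.8 kt
Leg 2: heading 192.3°; drift -6.4° → track 185.9°, groundspeed 160.3 kt
Leg 3: heading 62.4°; drift +1.0° → track 63.4°, groundspeed 190.3 kt
Leg 4: heading 297.5°; drift +5.4° → track 302.9°, groundspeed 156.0 kt
Leg 5: heading 142.6°; drift -6.3° → track 136.3°, groundspeed 177.7 kt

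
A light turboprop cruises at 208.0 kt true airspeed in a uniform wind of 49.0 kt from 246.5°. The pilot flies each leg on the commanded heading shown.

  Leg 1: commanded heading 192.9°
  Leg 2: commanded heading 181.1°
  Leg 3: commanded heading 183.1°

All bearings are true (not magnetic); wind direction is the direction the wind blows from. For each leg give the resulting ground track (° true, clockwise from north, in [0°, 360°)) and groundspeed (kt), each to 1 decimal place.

Leg 1: heading 192.9°; drift -12.4° → track 180.5°, groundspeed 183.2 kt
Leg 2: heading 181.1°; drift -13.4° → track 167.7°, groundspeed 192.8 kt
Leg 3: heading 183.1°; drift -13.3° → track 169.8°, groundspeed 191.1 kt

Leg 1: track=180.5°, groundspeed=183.2 kt
Leg 2: track=167.7°, groundspeed=192.8 kt
Leg 3: track=169.8°, groundspeed=191.1 kt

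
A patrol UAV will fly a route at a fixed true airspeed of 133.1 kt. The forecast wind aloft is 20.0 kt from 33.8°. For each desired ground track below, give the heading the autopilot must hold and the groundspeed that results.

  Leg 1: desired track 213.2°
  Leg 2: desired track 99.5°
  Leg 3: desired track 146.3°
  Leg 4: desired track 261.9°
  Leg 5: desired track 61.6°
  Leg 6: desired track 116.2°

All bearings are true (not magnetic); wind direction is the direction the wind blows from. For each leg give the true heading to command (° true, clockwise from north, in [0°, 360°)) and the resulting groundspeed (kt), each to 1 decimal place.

Leg 1: desired track 213.2°; wind correction -0.1° → command heading 213.1°, groundspeed 153.1 kt
Leg 2: desired track 99.5°; wind correction -7.9° → command heading 91.6°, groundspeed 123.6 kt
Leg 3: desired track 146.3°; wind correction -8.0° → command heading 138.3°, groundspeed 139.5 kt
Leg 4: desired track 261.9°; wind correction +6.4° → command heading 268.3°, groundspeed 145.6 kt
Leg 5: desired track 61.6°; wind correction -4.0° → command heading 57.6°, groundspeed 115.1 kt
Leg 6: desired track 116.2°; wind correction -8.6° → command heading 107.6°, groundspeed 129.0 kt

Leg 1: heading=213.1°, groundspeed=153.1 kt
Leg 2: heading=91.6°, groundspeed=123.6 kt
Leg 3: heading=138.3°, groundspeed=139.5 kt
Leg 4: heading=268.3°, groundspeed=145.6 kt
Leg 5: heading=57.6°, groundspeed=115.1 kt
Leg 6: heading=107.6°, groundspeed=129.0 kt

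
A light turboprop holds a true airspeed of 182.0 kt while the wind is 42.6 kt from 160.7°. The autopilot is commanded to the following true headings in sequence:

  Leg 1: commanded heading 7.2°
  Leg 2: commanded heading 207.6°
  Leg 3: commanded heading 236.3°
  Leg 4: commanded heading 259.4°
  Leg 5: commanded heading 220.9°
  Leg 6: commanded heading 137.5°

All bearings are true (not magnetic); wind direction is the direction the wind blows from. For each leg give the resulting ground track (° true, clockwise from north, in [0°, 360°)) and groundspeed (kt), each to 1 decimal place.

Leg 1: heading 7.2°; drift -4.9° → track 2.3°, groundspeed 220.9 kt
Leg 2: heading 207.6°; drift +11.5° → track 219.1°, groundspeed 156.0 kt
Leg 3: heading 236.3°; drift +13.5° → track 249.8°, groundspeed 176.3 kt
Leg 4: heading 259.4°; drift +12.6° → track 272.0°, groundspeed 193.1 kt
Leg 5: heading 220.9°; drift +12.9° → track 233.8°, groundspeed 165.0 kt
Leg 6: heading 137.5°; drift -6.7° → track 130.8°, groundspeed 143.8 kt

Leg 1: track=2.3°, groundspeed=220.9 kt
Leg 2: track=219.1°, groundspeed=156.0 kt
Leg 3: track=249.8°, groundspeed=176.3 kt
Leg 4: track=272.0°, groundspeed=193.1 kt
Leg 5: track=233.8°, groundspeed=165.0 kt
Leg 6: track=130.8°, groundspeed=143.8 kt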